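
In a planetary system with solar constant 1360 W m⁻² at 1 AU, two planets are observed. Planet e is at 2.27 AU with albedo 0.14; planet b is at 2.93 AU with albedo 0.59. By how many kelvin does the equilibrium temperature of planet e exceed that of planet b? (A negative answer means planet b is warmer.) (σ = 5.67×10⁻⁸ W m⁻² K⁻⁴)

ΔT ≈ 47.8 K

T_eq = [S₀(1−A)/(4σd²)]^(1/4), so T ∝ (1−A)^(1/4) / √d.
T₁ = [1360×0.86/(4×5.67×10⁻⁸×2.27²)]^(1/4) = 177.86 K.
T₂ = [1360×0.41/(4×5.67×10⁻⁸×2.93²)]^(1/4) = 130.09 K.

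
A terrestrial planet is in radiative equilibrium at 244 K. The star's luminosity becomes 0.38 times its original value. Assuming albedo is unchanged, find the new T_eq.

T_eq ≈ 192 K

T_eq ∝ L^(1/4) · d^(−1/2).
T′ = 244 × 0.38^(1/4) = 192 K.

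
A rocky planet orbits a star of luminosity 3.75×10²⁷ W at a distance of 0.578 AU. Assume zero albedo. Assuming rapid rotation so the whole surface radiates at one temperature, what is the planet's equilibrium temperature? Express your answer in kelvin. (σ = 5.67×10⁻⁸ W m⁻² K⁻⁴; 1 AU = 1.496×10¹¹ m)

d = 0.578 AU = 8.65×10¹⁰ m.
Flux: S = L/(4πd²) = 3.75×10²⁷/(4π×(8.65×10¹⁰)²) = 3.99×10⁴ W m⁻².
Energy balance: absorbed = emitted ⇒ πR²·S(1−A) = 4πR²·σT_eq⁴, so T_eq⁴ = S(1−A)/(4σ).
T_eq = [3.99×10⁴ × 1.00 / (4 × 5.67×10⁻⁸)]^(1/4) = (1.76×10¹¹)^(1/4) = 648 K.

T_eq ≈ 648 K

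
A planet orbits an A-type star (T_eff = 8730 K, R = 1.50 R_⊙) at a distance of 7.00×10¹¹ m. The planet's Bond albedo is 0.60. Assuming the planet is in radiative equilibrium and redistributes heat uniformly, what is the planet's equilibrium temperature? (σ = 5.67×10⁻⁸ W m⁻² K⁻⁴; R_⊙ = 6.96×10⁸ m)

T_eq ≈ 190 K

R_⋆ = 1.50 × 6.96×10⁸ = 1.04×10⁹ m.
L = 4πR_⋆²σT_⋆⁴ = 4π(1.04×10⁹)² × 5.67×10⁻⁸ × (8730)⁴ = 4.51×10²⁷ W.
S = L/(4πd²) = 733 W m⁻².
Energy balance: absorbed = emitted ⇒ πR²·S(1−A) = 4πR²·σT_eq⁴, so T_eq⁴ = S(1−A)/(4σ).
T_eq = [733 × 0.40 / (4 × 5.67×10⁻⁸)]^(1/4) = (1.29×10⁹)^(1/4) = 190 K.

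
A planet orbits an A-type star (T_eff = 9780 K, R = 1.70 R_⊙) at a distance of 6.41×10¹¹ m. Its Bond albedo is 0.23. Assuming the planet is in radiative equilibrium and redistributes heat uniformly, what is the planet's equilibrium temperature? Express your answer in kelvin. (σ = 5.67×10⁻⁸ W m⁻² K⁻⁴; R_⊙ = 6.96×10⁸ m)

R_⋆ = 1.70 × 6.96×10⁸ = 1.18×10⁹ m.
L = 4πR_⋆²σT_⋆⁴ = 4π(1.18×10⁹)² × 5.67×10⁻⁸ × (9780)⁴ = 9.13×10²⁷ W.
S = L/(4πd²) = 1770 W m⁻².
Energy balance: absorbed = emitted ⇒ πR²·S(1−A) = 4πR²·σT_eq⁴, so T_eq⁴ = S(1−A)/(4σ).
T_eq = [1770 × 0.77 / (4 × 5.67×10⁻⁸)]^(1/4) = (6.00×10⁹)^(1/4) = 278 K.

T_eq ≈ 278 K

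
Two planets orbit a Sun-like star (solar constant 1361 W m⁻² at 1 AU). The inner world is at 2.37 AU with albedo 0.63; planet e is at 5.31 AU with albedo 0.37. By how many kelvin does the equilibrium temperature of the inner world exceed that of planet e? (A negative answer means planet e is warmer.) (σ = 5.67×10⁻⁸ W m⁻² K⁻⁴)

ΔT ≈ 33.4 K

T_eq = [S₀(1−A)/(4σd²)]^(1/4), so T ∝ (1−A)^(1/4) / √d.
T₁ = [1361×0.37/(4×5.67×10⁻⁸×2.37²)]^(1/4) = 141.00 K.
T₂ = [1361×0.63/(4×5.67×10⁻⁸×5.31²)]^(1/4) = 107.61 K.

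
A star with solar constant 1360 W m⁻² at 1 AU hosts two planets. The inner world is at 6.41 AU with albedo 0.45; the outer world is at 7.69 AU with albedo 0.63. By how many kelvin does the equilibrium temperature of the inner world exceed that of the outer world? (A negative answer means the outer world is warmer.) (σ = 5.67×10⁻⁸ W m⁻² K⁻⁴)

T_eq = [S₀(1−A)/(4σd²)]^(1/4), so T ∝ (1−A)^(1/4) / √d.
T₁ = [1360×0.55/(4×5.67×10⁻⁸×6.41²)]^(1/4) = 94.65 K.
T₂ = [1360×0.37/(4×5.67×10⁻⁸×7.69²)]^(1/4) = 78.26 K.

ΔT ≈ 16.4 K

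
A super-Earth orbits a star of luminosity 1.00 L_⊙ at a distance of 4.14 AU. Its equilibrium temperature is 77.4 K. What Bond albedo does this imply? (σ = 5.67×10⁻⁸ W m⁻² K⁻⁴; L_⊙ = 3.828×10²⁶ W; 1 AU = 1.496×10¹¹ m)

A ≈ 0.90

d = 4.14 AU = 6.19×10¹¹ m.
L = 1.00 × 3.828×10²⁶ = 3.83×10²⁶ W.
Flux: S = L/(4πd²) = 3.83×10²⁶/(4π×(6.19×10¹¹)²) = 79.4 W m⁻².
From T_eq⁴ = S(1−A)/(4σ): 1−A = 4σT_eq⁴/S.
1−A = 4 × 5.67×10⁻⁸ × (77.4)⁴ / 79.4 = 0.102.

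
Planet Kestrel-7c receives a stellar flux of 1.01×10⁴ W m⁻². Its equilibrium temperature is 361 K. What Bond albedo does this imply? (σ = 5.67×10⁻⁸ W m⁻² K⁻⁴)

From T_eq⁴ = S(1−A)/(4σ): 1−A = 4σT_eq⁴/S.
1−A = 4 × 5.67×10⁻⁸ × (361)⁴ / 1.01×10⁴ = 0.381.

A ≈ 0.62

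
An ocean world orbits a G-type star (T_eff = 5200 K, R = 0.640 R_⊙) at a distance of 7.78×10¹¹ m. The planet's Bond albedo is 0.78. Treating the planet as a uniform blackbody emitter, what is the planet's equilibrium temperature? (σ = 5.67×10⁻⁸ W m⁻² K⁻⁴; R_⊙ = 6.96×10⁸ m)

T_eq ≈ 60.3 K

R_⋆ = 0.640 × 6.96×10⁸ = 4.45×10⁸ m.
L = 4πR_⋆²σT_⋆⁴ = 4π(4.45×10⁸)² × 5.67×10⁻⁸ × (5200)⁴ = 1.03×10²⁶ W.
S = L/(4πd²) = 13.6 W m⁻².
Energy balance: absorbed = emitted ⇒ πR²·S(1−A) = 4πR²·σT_eq⁴, so T_eq⁴ = S(1−A)/(4σ).
T_eq = [13.6 × 0.22 / (4 × 5.67×10⁻⁸)]^(1/4) = (1.32×10⁷)^(1/4) = 60.3 K.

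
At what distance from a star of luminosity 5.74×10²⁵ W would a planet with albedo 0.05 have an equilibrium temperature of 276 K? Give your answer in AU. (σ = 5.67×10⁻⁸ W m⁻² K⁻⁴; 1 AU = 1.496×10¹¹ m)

d ≈ 0.384 AU

From T_eq⁴ = L(1−A)/(16πσd²): d = √[L(1−A)/(16πσT_eq⁴)].
d = √[5.74×10²⁵ × 0.95 / (16π × 5.67×10⁻⁸ × (276)⁴)] = 5.74×10¹⁰ m = 0.384 AU.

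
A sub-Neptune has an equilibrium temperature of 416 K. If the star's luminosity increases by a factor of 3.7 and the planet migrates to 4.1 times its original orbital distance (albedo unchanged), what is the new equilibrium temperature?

T_eq ≈ 285 K

T_eq ∝ L^(1/4) · d^(−1/2).
T′ = 416 × 3.7^(1/4) / 4.1^(1/2) = 285 K.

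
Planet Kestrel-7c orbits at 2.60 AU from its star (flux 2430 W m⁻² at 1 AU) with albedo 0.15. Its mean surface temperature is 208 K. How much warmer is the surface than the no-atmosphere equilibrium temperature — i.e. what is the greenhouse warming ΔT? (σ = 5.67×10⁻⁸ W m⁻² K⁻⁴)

S = 2430/2.60² = 359.5 W m⁻².
T_eq = [S(1−A)/(4σ)]^(1/4) = [359.5×0.85/(4×5.67×10⁻⁸)]^(1/4) = 191.6 K.
ΔT = T_surf − T_eq = 208 − 191.6.

ΔT ≈ 16.4 K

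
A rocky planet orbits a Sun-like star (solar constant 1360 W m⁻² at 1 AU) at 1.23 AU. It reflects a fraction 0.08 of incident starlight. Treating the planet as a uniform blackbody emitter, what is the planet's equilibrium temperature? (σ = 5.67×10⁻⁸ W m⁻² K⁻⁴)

Flux at 1.23 AU: S = 1360/1.23² = 899 W m⁻².
Energy balance: absorbed = emitted ⇒ πR²·S(1−A) = 4πR²·σT_eq⁴, so T_eq⁴ = S(1−A)/(4σ).
T_eq = [899 × 0.92 / (4 × 5.67×10⁻⁸)]^(1/4) = (3.65×10⁹)^(1/4) = 246 K.

T_eq ≈ 246 K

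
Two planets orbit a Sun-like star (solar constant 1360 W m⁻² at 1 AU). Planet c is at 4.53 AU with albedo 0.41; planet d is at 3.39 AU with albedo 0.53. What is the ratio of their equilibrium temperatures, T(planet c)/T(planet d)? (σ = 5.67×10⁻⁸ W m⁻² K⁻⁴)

T_eq = [S₀(1−A)/(4σd²)]^(1/4), so T ∝ (1−A)^(1/4) / √d.
T₁ = [1360×0.59/(4×5.67×10⁻⁸×4.53²)]^(1/4) = 114.59 K.
T₂ = [1360×0.47/(4×5.67×10⁻⁸×3.39²)]^(1/4) = 125.14 K.

T₁/T₂ ≈ 0.916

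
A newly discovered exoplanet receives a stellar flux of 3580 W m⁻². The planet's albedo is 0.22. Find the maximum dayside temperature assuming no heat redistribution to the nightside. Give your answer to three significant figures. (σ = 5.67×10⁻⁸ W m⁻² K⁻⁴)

T_ss ≈ 471 K

With no redistribution each surface element balances locally: S(1−A) = σT⁴.
T = [3580 × 0.78 / 5.67×10⁻⁸]^(1/4) = (4.92×10¹⁰)^(1/4) = 471 K.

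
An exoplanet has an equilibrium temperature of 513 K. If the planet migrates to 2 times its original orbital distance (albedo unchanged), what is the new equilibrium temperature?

T_eq ∝ L^(1/4) · d^(−1/2).
T′ = 513 / 2^(1/2) = 363 K.

T_eq ≈ 363 K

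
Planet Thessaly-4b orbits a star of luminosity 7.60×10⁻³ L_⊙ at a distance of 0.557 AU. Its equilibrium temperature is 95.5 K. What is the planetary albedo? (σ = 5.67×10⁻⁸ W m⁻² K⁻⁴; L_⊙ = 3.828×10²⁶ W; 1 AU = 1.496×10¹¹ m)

d = 0.557 AU = 8.33×10¹⁰ m.
L = 7.60×10⁻³ × 3.828×10²⁶ = 2.91×10²⁴ W.
Flux: S = L/(4πd²) = 2.91×10²⁴/(4π×(8.33×10¹⁰)²) = 33.3 W m⁻².
From T_eq⁴ = S(1−A)/(4σ): 1−A = 4σT_eq⁴/S.
1−A = 4 × 5.67×10⁻⁸ × (95.5)⁴ / 33.3 = 0.566.

A ≈ 0.43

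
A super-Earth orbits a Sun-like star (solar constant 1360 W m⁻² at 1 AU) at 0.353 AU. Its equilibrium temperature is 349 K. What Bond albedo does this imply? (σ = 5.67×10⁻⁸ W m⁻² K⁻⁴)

A ≈ 0.69

Flux at 0.353 AU: S = 1360/0.353² = 1.09×10⁴ W m⁻².
From T_eq⁴ = S(1−A)/(4σ): 1−A = 4σT_eq⁴/S.
1−A = 4 × 5.67×10⁻⁸ × (349)⁴ / 1.09×10⁴ = 0.308.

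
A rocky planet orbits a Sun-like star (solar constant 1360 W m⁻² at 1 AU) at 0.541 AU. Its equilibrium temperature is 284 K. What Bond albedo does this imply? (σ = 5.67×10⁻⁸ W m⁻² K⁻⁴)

A ≈ 0.68

Flux at 0.541 AU: S = 1360/0.541² = 4650 W m⁻².
From T_eq⁴ = S(1−A)/(4σ): 1−A = 4σT_eq⁴/S.
1−A = 4 × 5.67×10⁻⁸ × (284)⁴ / 4650 = 0.318.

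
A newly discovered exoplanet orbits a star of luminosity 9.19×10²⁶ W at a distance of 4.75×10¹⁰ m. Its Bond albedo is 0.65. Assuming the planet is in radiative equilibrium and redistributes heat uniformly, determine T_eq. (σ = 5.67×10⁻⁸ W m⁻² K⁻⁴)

Flux: S = L/(4πd²) = 9.19×10²⁶/(4π×(4.75×10¹⁰)²) = 3.24×10⁴ W m⁻².
Energy balance: absorbed = emitted ⇒ πR²·S(1−A) = 4πR²·σT_eq⁴, so T_eq⁴ = S(1−A)/(4σ).
T_eq = [3.24×10⁴ × 0.35 / (4 × 5.67×10⁻⁸)]^(1/4) = (5.00×10¹⁰)^(1/4) = 473 K.

T_eq ≈ 473 K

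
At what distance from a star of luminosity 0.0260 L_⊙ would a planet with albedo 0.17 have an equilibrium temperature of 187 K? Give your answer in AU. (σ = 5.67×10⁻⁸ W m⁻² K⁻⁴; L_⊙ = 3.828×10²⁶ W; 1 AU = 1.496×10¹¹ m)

L = 0.0260 × 3.828×10²⁶ = 9.95×10²⁴ W.
From T_eq⁴ = L(1−A)/(16πσd²): d = √[L(1−A)/(16πσT_eq⁴)].
d = √[9.95×10²⁴ × 0.83 / (16π × 5.67×10⁻⁸ × (187)⁴)] = 4.87×10¹⁰ m = 0.325 AU.

d ≈ 0.325 AU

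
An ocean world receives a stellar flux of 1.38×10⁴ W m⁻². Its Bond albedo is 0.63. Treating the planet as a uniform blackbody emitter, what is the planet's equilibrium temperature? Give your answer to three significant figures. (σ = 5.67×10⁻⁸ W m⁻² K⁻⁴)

Energy balance: absorbed = emitted ⇒ πR²·S(1−A) = 4πR²·σT_eq⁴, so T_eq⁴ = S(1−A)/(4σ).
T_eq = [1.38×10⁴ × 0.37 / (4 × 5.67×10⁻⁸)]^(1/4) = (2.25×10¹⁰)^(1/4) = 387 K.

T_eq ≈ 387 K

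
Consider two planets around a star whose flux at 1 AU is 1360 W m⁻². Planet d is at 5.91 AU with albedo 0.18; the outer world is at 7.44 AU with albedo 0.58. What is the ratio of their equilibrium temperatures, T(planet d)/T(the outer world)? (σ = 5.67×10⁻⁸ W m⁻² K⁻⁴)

T₁/T₂ ≈ 1.326

T_eq = [S₀(1−A)/(4σd²)]^(1/4), so T ∝ (1−A)^(1/4) / √d.
T₁ = [1360×0.82/(4×5.67×10⁻⁸×5.91²)]^(1/4) = 108.93 K.
T₂ = [1360×0.42/(4×5.67×10⁻⁸×7.44²)]^(1/4) = 82.13 K.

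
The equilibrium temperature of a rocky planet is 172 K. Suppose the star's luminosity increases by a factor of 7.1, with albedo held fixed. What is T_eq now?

T_eq ∝ L^(1/4) · d^(−1/2).
T′ = 172 × 7.1^(1/4) = 281 K.

T_eq ≈ 281 K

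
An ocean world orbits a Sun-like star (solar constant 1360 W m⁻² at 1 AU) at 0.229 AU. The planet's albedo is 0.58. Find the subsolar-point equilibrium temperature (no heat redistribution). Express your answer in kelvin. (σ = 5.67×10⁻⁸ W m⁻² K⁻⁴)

Flux at 0.229 AU: S = 1360/0.229² = 2.59×10⁴ W m⁻².
At the subsolar point the surface absorbs S(1−A) and emits σT⁴ per unit area — no factor of 4, since only the local patch is in balance.
T = [2.59×10⁴ × 0.42 / 5.67×10⁻⁸]^(1/4) = (1.92×10¹¹)^(1/4) = 662 K.

T_ss ≈ 662 K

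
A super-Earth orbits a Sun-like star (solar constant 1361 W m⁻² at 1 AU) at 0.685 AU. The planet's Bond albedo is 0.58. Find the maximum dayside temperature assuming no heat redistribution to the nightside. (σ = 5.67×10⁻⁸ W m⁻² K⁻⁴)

T_ss ≈ 383 K

Flux at 0.685 AU: S = 1361/0.685² = 2900 W m⁻².
With no redistribution each surface element balances locally: S(1−A) = σT⁴.
T = [2900 × 0.42 / 5.67×10⁻⁸]^(1/4) = (2.15×10¹⁰)^(1/4) = 383 K.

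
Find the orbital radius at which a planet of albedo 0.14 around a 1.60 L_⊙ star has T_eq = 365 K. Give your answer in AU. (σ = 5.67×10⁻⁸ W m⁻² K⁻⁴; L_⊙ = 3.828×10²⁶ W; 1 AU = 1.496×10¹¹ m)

L = 1.60 × 3.828×10²⁶ = 6.12×10²⁶ W.
From T_eq⁴ = L(1−A)/(16πσd²): d = √[L(1−A)/(16πσT_eq⁴)].
d = √[6.12×10²⁶ × 0.86 / (16π × 5.67×10⁻⁸ × (365)⁴)] = 1.02×10¹¹ m = 0.682 AU.

d ≈ 0.682 AU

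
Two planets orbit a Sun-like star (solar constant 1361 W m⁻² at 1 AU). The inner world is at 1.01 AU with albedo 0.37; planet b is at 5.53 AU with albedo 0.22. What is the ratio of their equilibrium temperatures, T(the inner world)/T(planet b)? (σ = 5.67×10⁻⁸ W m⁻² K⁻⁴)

T_eq = [S₀(1−A)/(4σd²)]^(1/4), so T ∝ (1−A)^(1/4) / √d.
T₁ = [1361×0.63/(4×5.67×10⁻⁸×1.01²)]^(1/4) = 246.73 K.
T₂ = [1361×0.78/(4×5.67×10⁻⁸×5.53²)]^(1/4) = 111.23 K.

T₁/T₂ ≈ 2.218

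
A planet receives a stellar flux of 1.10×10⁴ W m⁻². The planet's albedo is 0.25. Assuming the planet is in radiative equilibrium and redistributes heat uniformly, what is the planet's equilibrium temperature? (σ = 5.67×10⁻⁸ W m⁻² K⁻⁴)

T_eq ≈ 437 K

Energy balance: absorbed = emitted ⇒ πR²·S(1−A) = 4πR²·σT_eq⁴, so T_eq⁴ = S(1−A)/(4σ).
T_eq = [1.10×10⁴ × 0.75 / (4 × 5.67×10⁻⁸)]^(1/4) = (3.64×10¹⁰)^(1/4) = 437 K.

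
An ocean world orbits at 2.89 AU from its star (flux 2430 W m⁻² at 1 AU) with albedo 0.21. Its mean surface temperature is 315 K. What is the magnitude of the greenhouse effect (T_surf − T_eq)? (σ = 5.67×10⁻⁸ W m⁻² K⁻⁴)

S = 2430/2.89² = 290.9 W m⁻².
T_eq = [S(1−A)/(4σ)]^(1/4) = [290.9×0.79/(4×5.67×10⁻⁸)]^(1/4) = 178.4 K.
ΔT = T_surf − T_eq = 315 − 178.4.

ΔT ≈ 136.6 K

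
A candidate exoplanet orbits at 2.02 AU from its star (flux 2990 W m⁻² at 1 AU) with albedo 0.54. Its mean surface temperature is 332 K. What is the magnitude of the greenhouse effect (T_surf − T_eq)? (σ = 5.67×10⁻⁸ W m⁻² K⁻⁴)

ΔT ≈ 135.7 K

S = 2990/2.02² = 732.8 W m⁻².
T_eq = [S(1−A)/(4σ)]^(1/4) = [732.8×0.46/(4×5.67×10⁻⁸)]^(1/4) = 196.3 K.
ΔT = T_surf − T_eq = 332 − 196.3.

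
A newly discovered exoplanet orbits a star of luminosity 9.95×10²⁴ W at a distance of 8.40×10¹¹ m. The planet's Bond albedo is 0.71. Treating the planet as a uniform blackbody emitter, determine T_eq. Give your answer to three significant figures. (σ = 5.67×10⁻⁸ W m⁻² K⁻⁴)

T_eq ≈ 34.6 K

Flux: S = L/(4πd²) = 9.95×10²⁴/(4π×(8.40×10¹¹)²) = 1.12 W m⁻².
Energy balance: absorbed = emitted ⇒ πR²·S(1−A) = 4πR²·σT_eq⁴, so T_eq⁴ = S(1−A)/(4σ).
T_eq = [1.12 × 0.29 / (4 × 5.67×10⁻⁸)]^(1/4) = (1.43×10⁶)^(1/4) = 34.6 K.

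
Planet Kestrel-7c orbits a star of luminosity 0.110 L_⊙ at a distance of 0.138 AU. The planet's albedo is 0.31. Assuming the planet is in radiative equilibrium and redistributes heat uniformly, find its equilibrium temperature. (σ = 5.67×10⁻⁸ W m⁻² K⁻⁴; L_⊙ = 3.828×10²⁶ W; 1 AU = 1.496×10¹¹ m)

d = 0.138 AU = 2.06×10¹⁰ m.
L = 0.110 × 3.828×10²⁶ = 4.21×10²⁵ W.
Flux: S = L/(4πd²) = 4.21×10²⁵/(4π×(2.06×10¹⁰)²) = 7860 W m⁻².
Energy balance: absorbed = emitted ⇒ πR²·S(1−A) = 4πR²·σT_eq⁴, so T_eq⁴ = S(1−A)/(4σ).
T_eq = [7860 × 0.69 / (4 × 5.67×10⁻⁸)]^(1/4) = (2.39×10¹⁰)^(1/4) = 393 K.

T_eq ≈ 393 K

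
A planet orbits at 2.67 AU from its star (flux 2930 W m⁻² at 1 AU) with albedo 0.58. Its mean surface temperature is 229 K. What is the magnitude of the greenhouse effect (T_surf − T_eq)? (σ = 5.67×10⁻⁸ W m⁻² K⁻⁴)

ΔT ≈ 62.9 K

S = 2930/2.67² = 411.0 W m⁻².
T_eq = [S(1−A)/(4σ)]^(1/4) = [411.0×0.42/(4×5.67×10⁻⁸)]^(1/4) = 166.1 K.
ΔT = T_surf − T_eq = 229 − 166.1.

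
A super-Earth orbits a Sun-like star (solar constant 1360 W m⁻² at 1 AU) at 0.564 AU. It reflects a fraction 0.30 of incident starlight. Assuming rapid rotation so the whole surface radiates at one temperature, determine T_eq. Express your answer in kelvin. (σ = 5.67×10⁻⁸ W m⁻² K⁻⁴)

Flux at 0.564 AU: S = 1360/0.564² = 4280 W m⁻².
Energy balance: absorbed = emitted ⇒ πR²·S(1−A) = 4πR²·σT_eq⁴, so T_eq⁴ = S(1−A)/(4σ).
T_eq = [4280 × 0.70 / (4 × 5.67×10⁻⁸)]^(1/4) = (1.32×10¹⁰)^(1/4) = 339 K.

T_eq ≈ 339 K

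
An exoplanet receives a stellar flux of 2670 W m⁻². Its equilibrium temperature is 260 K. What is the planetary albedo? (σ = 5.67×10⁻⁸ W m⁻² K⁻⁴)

From T_eq⁴ = S(1−A)/(4σ): 1−A = 4σT_eq⁴/S.
1−A = 4 × 5.67×10⁻⁸ × (260)⁴ / 2670 = 0.388.

A ≈ 0.61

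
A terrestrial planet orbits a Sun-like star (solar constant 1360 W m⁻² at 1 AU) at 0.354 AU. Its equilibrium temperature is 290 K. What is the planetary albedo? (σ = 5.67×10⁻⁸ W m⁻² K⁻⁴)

A ≈ 0.85

Flux at 0.354 AU: S = 1360/0.354² = 1.09×10⁴ W m⁻².
From T_eq⁴ = S(1−A)/(4σ): 1−A = 4σT_eq⁴/S.
1−A = 4 × 5.67×10⁻⁸ × (290)⁴ / 1.09×10⁴ = 0.148.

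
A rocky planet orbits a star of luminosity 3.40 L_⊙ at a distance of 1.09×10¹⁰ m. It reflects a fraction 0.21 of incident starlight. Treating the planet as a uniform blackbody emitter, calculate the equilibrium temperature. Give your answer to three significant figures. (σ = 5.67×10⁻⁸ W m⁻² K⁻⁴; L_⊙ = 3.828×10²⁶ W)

L = 3.40 × 3.828×10²⁶ = 1.30×10²⁷ W.
Flux: S = L/(4πd²) = 1.30×10²⁷/(4π×(1.09×10¹⁰)²) = 8.72×10⁵ W m⁻².
Energy balance: absorbed = emitted ⇒ πR²·S(1−A) = 4πR²·σT_eq⁴, so T_eq⁴ = S(1−A)/(4σ).
T_eq = [8.72×10⁵ × 0.79 / (4 × 5.67×10⁻⁸)]^(1/4) = (3.04×10¹²)^(1/4) = 1320 K.

T_eq ≈ 1320 K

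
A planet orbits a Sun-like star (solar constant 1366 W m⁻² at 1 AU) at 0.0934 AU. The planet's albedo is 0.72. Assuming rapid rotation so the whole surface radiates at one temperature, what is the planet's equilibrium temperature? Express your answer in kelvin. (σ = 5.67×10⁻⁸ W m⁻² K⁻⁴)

T_eq ≈ 663 K

Flux at 0.0934 AU: S = 1366/0.0934² = 1.57×10⁵ W m⁻².
Energy balance: absorbed = emitted ⇒ πR²·S(1−A) = 4πR²·σT_eq⁴, so T_eq⁴ = S(1−A)/(4σ).
T_eq = [1.57×10⁵ × 0.28 / (4 × 5.67×10⁻⁸)]^(1/4) = (1.93×10¹¹)^(1/4) = 663 K.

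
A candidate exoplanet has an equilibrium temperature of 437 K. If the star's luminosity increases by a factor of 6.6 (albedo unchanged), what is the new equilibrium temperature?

T_eq ≈ 700 K

T_eq ∝ L^(1/4) · d^(−1/2).
T′ = 437 × 6.6^(1/4) = 700 K.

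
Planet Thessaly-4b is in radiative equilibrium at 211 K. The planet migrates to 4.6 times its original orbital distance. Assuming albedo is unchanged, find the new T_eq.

T_eq ∝ L^(1/4) · d^(−1/2).
T′ = 211 / 4.6^(1/2) = 98.4 K.

T_eq ≈ 98.4 K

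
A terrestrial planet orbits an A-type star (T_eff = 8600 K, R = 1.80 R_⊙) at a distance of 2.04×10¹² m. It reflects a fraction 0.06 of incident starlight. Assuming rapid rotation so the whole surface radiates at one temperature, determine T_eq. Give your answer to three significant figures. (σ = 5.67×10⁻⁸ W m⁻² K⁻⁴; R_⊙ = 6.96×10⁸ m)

R_⋆ = 1.80 × 6.96×10⁸ = 1.25×10⁹ m.
L = 4πR_⋆²σT_⋆⁴ = 4π(1.25×10⁹)² × 5.67×10⁻⁸ × (8600)⁴ = 6.12×10²⁷ W.
S = L/(4πd²) = 117 W m⁻².
Energy balance: absorbed = emitted ⇒ πR²·S(1−A) = 4πR²·σT_eq⁴, so T_eq⁴ = S(1−A)/(4σ).
T_eq = [117 × 0.94 / (4 × 5.67×10⁻⁸)]^(1/4) = (4.85×10⁸)^(1/4) = 148 K.

T_eq ≈ 148 K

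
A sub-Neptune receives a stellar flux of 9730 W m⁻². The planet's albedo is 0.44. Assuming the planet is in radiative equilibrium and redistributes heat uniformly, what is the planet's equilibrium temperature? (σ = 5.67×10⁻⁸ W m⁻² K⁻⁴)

T_eq ≈ 394 K

Energy balance: absorbed = emitted ⇒ πR²·S(1−A) = 4πR²·σT_eq⁴, so T_eq⁴ = S(1−A)/(4σ).
T_eq = [9730 × 0.56 / (4 × 5.67×10⁻⁸)]^(1/4) = (2.40×10¹⁰)^(1/4) = 394 K.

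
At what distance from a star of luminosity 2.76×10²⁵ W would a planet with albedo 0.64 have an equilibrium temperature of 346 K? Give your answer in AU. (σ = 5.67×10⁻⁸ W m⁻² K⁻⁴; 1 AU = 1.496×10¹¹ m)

From T_eq⁴ = L(1−A)/(16πσd²): d = √[L(1−A)/(16πσT_eq⁴)].
d = √[2.76×10²⁵ × 0.36 / (16π × 5.67×10⁻⁸ × (346)⁴)] = 1.56×10¹⁰ m = 0.104 AU.

d ≈ 0.104 AU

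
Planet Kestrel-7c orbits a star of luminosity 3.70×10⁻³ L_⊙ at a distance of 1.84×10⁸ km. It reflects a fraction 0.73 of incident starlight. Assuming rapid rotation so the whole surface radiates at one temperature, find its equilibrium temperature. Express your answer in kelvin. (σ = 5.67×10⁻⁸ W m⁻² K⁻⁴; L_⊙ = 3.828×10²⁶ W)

T_eq ≈ 44.6 K

d = 1.84×10⁸ km = 1.84×10¹¹ m.
L = 3.70×10⁻³ × 3.828×10²⁶ = 1.42×10²⁴ W.
Flux: S = L/(4πd²) = 1.42×10²⁴/(4π×(1.84×10¹¹)²) = 3.33 W m⁻².
Energy balance: absorbed = emitted ⇒ πR²·S(1−A) = 4πR²·σT_eq⁴, so T_eq⁴ = S(1−A)/(4σ).
T_eq = [3.33 × 0.27 / (4 × 5.67×10⁻⁸)]^(1/4) = (3.96×10⁶)^(1/4) = 44.6 K.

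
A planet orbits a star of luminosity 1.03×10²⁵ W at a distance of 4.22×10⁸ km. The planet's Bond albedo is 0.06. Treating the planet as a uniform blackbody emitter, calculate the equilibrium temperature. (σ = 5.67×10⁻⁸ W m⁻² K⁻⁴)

T_eq ≈ 66.1 K

d = 4.22×10⁸ km = 4.22×10¹¹ m.
Flux: S = L/(4πd²) = 1.03×10²⁵/(4π×(4.22×10¹¹)²) = 4.60 W m⁻².
Energy balance: absorbed = emitted ⇒ πR²·S(1−A) = 4πR²·σT_eq⁴, so T_eq⁴ = S(1−A)/(4σ).
T_eq = [4.60 × 0.94 / (4 × 5.67×10⁻⁸)]^(1/4) = (1.91×10⁷)^(1/4) = 66.1 K.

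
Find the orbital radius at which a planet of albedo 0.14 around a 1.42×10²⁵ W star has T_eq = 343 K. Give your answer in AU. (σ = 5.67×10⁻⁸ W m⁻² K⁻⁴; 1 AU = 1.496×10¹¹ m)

From T_eq⁴ = L(1−A)/(16πσd²): d = √[L(1−A)/(16πσT_eq⁴)].
d = √[1.42×10²⁵ × 0.86 / (16π × 5.67×10⁻⁸ × (343)⁴)] = 1.76×10¹⁰ m = 0.118 AU.

d ≈ 0.118 AU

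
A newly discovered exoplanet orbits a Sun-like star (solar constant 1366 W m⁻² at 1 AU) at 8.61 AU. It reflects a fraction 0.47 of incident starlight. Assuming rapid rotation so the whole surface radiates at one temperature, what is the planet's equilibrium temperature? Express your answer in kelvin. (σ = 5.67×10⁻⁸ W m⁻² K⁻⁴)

Flux at 8.61 AU: S = 1366/8.61² = 18.4 W m⁻².
Energy balance: absorbed = emitted ⇒ πR²·S(1−A) = 4πR²·σT_eq⁴, so T_eq⁴ = S(1−A)/(4σ).
T_eq = [18.4 × 0.53 / (4 × 5.67×10⁻⁸)]^(1/4) = (4.31×10⁷)^(1/4) = 81.0 K.

T_eq ≈ 81.0 K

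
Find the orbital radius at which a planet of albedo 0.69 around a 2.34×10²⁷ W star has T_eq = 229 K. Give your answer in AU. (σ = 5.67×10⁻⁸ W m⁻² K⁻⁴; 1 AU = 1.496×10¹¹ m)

From T_eq⁴ = L(1−A)/(16πσd²): d = √[L(1−A)/(16πσT_eq⁴)].
d = √[2.34×10²⁷ × 0.31 / (16π × 5.67×10⁻⁸ × (229)⁴)] = 3.04×10¹¹ m = 2.03 AU.

d ≈ 2.03 AU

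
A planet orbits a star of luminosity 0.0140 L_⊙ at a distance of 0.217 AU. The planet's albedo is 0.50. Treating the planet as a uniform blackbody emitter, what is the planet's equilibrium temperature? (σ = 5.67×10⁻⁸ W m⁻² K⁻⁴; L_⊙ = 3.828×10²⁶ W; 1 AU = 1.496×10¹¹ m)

T_eq ≈ 173 K

d = 0.217 AU = 3.25×10¹⁰ m.
L = 0.0140 × 3.828×10²⁶ = 5.36×10²⁴ W.
Flux: S = L/(4πd²) = 5.36×10²⁴/(4π×(3.25×10¹⁰)²) = 405 W m⁻².
Energy balance: absorbed = emitted ⇒ πR²·S(1−A) = 4πR²·σT_eq⁴, so T_eq⁴ = S(1−A)/(4σ).
T_eq = [405 × 0.50 / (4 × 5.67×10⁻⁸)]^(1/4) = (8.92×10⁸)^(1/4) = 173 K.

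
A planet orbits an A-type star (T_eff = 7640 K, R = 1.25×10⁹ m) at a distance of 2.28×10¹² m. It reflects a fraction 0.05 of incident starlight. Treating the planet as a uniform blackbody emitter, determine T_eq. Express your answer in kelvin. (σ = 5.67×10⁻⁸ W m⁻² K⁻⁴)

L = 4πR_⋆²σT_⋆⁴ = 4π(1.25×10⁹)² × 5.67×10⁻⁸ × (7640)⁴ = 3.79×10²⁷ W.
S = L/(4πd²) = 58.1 W m⁻².
Energy balance: absorbed = emitted ⇒ πR²·S(1−A) = 4πR²·σT_eq⁴, so T_eq⁴ = S(1−A)/(4σ).
T_eq = [58.1 × 0.95 / (4 × 5.67×10⁻⁸)]^(1/4) = (2.43×10⁸)^(1/4) = 125 K.

T_eq ≈ 125 K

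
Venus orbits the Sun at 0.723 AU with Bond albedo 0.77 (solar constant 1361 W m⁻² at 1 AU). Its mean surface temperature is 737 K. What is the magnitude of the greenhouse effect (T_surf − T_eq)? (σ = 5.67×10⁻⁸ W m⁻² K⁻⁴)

ΔT ≈ 510.3 K

S = 1361/0.723² = 2604 W m⁻².
T_eq = [S(1−A)/(4σ)]^(1/4) = [2604×0.23/(4×5.67×10⁻⁸)]^(1/4) = 226.7 K.
ΔT = T_surf − T_eq = 737 − 226.7.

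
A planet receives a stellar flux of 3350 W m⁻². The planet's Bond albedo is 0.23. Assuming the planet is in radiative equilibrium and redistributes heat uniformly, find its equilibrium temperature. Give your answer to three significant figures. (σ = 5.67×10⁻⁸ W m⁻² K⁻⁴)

Energy balance: absorbed = emitted ⇒ πR²·S(1−A) = 4πR²·σT_eq⁴, so T_eq⁴ = S(1−A)/(4σ).
T_eq = [3350 × 0.77 / (4 × 5.67×10⁻⁸)]^(1/4) = (1.14×10¹⁰)^(1/4) = 327 K.

T_eq ≈ 327 K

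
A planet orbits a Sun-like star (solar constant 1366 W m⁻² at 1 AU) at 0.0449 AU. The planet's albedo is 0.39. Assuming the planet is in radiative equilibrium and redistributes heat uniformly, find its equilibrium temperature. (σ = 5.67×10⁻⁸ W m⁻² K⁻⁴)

Flux at 0.0449 AU: S = 1366/0.0449² = 6.78×10⁵ W m⁻².
Energy balance: absorbed = emitted ⇒ πR²·S(1−A) = 4πR²·σT_eq⁴, so T_eq⁴ = S(1−A)/(4σ).
T_eq = [6.78×10⁵ × 0.61 / (4 × 5.67×10⁻⁸)]^(1/4) = (1.82×10¹²)^(1/4) = 1160 K.

T_eq ≈ 1160 K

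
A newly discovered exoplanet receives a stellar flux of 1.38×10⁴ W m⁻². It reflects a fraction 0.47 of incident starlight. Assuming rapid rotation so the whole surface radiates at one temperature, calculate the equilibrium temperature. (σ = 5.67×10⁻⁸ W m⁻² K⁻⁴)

Energy balance: absorbed = emitted ⇒ πR²·S(1−A) = 4πR²·σT_eq⁴, so T_eq⁴ = S(1−A)/(4σ).
T_eq = [1.38×10⁴ × 0.53 / (4 × 5.67×10⁻⁸)]^(1/4) = (3.22×10¹⁰)^(1/4) = 424 K.

T_eq ≈ 424 K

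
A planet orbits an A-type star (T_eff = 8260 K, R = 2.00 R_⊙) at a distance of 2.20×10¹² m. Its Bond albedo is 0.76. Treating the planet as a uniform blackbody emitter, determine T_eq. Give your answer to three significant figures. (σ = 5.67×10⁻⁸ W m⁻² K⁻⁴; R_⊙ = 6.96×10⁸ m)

R_⋆ = 2.00 × 6.96×10⁸ = 1.39×10⁹ m.
L = 4πR_⋆²σT_⋆⁴ = 4π(1.39×10⁹)² × 5.67×10⁻⁸ × (8260)⁴ = 6.43×10²⁷ W.
S = L/(4πd²) = 106 W m⁻².
Energy balance: absorbed = emitted ⇒ πR²·S(1−A) = 4πR²·σT_eq⁴, so T_eq⁴ = S(1−A)/(4σ).
T_eq = [106 × 0.24 / (4 × 5.67×10⁻⁸)]^(1/4) = (1.12×10⁸)^(1/4) = 103 K.

T_eq ≈ 103 K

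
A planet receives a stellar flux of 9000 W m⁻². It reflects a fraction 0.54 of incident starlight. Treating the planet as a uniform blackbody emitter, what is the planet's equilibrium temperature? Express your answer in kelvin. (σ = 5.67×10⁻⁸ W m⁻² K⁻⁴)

Energy balance: absorbed = emitted ⇒ πR²·S(1−A) = 4πR²·σT_eq⁴, so T_eq⁴ = S(1−A)/(4σ).
T_eq = [9000 × 0.46 / (4 × 5.67×10⁻⁸)]^(1/4) = (1.83×10¹⁰)^(1/4) = 368 K.

T_eq ≈ 368 K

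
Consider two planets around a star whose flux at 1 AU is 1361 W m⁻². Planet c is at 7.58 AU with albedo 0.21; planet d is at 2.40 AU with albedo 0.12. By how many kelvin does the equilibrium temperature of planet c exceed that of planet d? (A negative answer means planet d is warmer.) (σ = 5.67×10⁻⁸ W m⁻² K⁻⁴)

ΔT ≈ -78.7 K

T_eq = [S₀(1−A)/(4σd²)]^(1/4), so T ∝ (1−A)^(1/4) / √d.
T₁ = [1361×0.79/(4×5.67×10⁻⁸×7.58²)]^(1/4) = 95.31 K.
T₂ = [1361×0.88/(4×5.67×10⁻⁸×2.40²)]^(1/4) = 174.01 K.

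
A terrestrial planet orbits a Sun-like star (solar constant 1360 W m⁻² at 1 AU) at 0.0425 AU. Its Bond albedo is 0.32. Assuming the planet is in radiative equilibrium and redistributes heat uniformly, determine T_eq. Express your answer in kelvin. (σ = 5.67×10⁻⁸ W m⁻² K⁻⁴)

T_eq ≈ 1230 K

Flux at 0.0425 AU: S = 1360/0.0425² = 7.53×10⁵ W m⁻².
Energy balance: absorbed = emitted ⇒ πR²·S(1−A) = 4πR²·σT_eq⁴, so T_eq⁴ = S(1−A)/(4σ).
T_eq = [7.53×10⁵ × 0.68 / (4 × 5.67×10⁻⁸)]^(1/4) = (2.26×10¹²)^(1/4) = 1230 K.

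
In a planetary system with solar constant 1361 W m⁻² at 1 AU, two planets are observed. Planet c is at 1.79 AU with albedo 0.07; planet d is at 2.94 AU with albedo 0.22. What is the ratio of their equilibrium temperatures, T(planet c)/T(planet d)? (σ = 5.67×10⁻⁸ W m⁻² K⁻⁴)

T₁/T₂ ≈ 1.339

T_eq = [S₀(1−A)/(4σd²)]^(1/4), so T ∝ (1−A)^(1/4) / √d.
T₁ = [1361×0.93/(4×5.67×10⁻⁸×1.79²)]^(1/4) = 204.29 K.
T₂ = [1361×0.78/(4×5.67×10⁻⁸×2.94²)]^(1/4) = 152.55 K.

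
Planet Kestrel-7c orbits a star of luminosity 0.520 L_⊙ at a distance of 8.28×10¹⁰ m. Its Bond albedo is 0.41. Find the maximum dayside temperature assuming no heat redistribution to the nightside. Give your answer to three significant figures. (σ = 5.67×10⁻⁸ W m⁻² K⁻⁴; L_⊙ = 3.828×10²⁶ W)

L = 0.520 × 3.828×10²⁶ = 1.99×10²⁶ W.
Flux: S = L/(4πd²) = 1.99×10²⁶/(4π×(8.28×10¹⁰)²) = 2310 W m⁻².
With no redistribution each surface element balances locally: S(1−A) = σT⁴.
T = [2310 × 0.59 / 5.67×10⁻⁸]^(1/4) = (2.40×10¹⁰)^(1/4) = 394 K.

T_ss ≈ 394 K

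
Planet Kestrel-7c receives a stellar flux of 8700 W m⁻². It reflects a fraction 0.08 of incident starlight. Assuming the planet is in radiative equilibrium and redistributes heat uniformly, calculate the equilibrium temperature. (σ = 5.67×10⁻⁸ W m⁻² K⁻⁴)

T_eq ≈ 433 K

Energy balance: absorbed = emitted ⇒ πR²·S(1−A) = 4πR²·σT_eq⁴, so T_eq⁴ = S(1−A)/(4σ).
T_eq = [8700 × 0.92 / (4 × 5.67×10⁻⁸)]^(1/4) = (3.53×10¹⁰)^(1/4) = 433 K.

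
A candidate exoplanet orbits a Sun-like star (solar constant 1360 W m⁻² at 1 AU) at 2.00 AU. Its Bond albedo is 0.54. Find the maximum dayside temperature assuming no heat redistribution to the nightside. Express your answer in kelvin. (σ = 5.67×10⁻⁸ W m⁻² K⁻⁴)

T_ss ≈ 229 K

Flux at 2.00 AU: S = 1360/2.00² = 340 W m⁻².
With no redistribution each surface element balances locally: S(1−A) = σT⁴.
T = [340 × 0.46 / 5.67×10⁻⁸]^(1/4) = (2.76×10⁹)^(1/4) = 229 K.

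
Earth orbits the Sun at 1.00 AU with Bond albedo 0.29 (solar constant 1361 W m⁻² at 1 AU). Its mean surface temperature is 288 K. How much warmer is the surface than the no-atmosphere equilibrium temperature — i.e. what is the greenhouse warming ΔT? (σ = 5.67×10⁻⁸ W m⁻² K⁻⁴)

ΔT ≈ 32.5 K

S = 1361/1.00² = 1361 W m⁻².
T_eq = [S(1−A)/(4σ)]^(1/4) = [1361×0.71/(4×5.67×10⁻⁸)]^(1/4) = 255.5 K.
ΔT = T_surf − T_eq = 288 − 255.5.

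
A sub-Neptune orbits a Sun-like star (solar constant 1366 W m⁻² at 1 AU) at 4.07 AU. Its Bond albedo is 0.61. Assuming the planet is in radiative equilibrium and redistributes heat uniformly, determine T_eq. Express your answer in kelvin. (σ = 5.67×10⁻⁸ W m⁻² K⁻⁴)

T_eq ≈ 109 K

Flux at 4.07 AU: S = 1366/4.07² = 82.5 W m⁻².
Energy balance: absorbed = emitted ⇒ πR²·S(1−A) = 4πR²·σT_eq⁴, so T_eq⁴ = S(1−A)/(4σ).
T_eq = [82.5 × 0.39 / (4 × 5.67×10⁻⁸)]^(1/4) = (1.42×10⁸)^(1/4) = 109 K.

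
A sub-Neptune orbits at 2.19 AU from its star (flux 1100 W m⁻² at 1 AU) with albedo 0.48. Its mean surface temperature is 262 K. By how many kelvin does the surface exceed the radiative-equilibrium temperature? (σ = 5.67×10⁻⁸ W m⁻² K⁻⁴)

ΔT ≈ 110.6 K

S = 1100/2.19² = 229.4 W m⁻².
T_eq = [S(1−A)/(4σ)]^(1/4) = [229.4×0.52/(4×5.67×10⁻⁸)]^(1/4) = 151.4 K.
ΔT = T_surf − T_eq = 262 − 151.4.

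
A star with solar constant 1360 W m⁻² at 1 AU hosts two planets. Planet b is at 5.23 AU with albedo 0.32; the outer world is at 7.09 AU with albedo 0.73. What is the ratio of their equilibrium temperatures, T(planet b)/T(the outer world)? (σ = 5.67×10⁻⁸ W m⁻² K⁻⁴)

T₁/T₂ ≈ 1.467

T_eq = [S₀(1−A)/(4σd²)]^(1/4), so T ∝ (1−A)^(1/4) / √d.
T₁ = [1360×0.68/(4×5.67×10⁻⁸×5.23²)]^(1/4) = 110.50 K.
T₂ = [1360×0.27/(4×5.67×10⁻⁸×7.09²)]^(1/4) = 75.33 K.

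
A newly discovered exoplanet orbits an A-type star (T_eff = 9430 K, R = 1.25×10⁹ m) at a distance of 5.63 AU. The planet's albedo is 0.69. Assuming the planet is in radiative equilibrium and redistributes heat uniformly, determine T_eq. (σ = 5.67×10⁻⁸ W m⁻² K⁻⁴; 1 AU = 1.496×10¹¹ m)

d = 5.63 AU = 8.42×10¹¹ m.
L = 4πR_⋆²σT_⋆⁴ = 4π(1.25×10⁹)² × 5.67×10⁻⁸ × (9430)⁴ = 8.80×10²⁷ W.
S = L/(4πd²) = 988 W m⁻².
Energy balance: absorbed = emitted ⇒ πR²·S(1−A) = 4πR²·σT_eq⁴, so T_eq⁴ = S(1−A)/(4σ).
T_eq = [988 × 0.31 / (4 × 5.67×10⁻⁸)]^(1/4) = (1.35×10⁹)^(1/4) = 192 K.

T_eq ≈ 192 K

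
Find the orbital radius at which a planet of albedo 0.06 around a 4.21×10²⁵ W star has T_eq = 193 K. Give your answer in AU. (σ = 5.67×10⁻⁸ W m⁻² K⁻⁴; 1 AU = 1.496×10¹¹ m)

From T_eq⁴ = L(1−A)/(16πσd²): d = √[L(1−A)/(16πσT_eq⁴)].
d = √[4.21×10²⁵ × 0.94 / (16π × 5.67×10⁻⁸ × (193)⁴)] = 1.00×10¹¹ m = 0.669 AU.

d ≈ 0.669 AU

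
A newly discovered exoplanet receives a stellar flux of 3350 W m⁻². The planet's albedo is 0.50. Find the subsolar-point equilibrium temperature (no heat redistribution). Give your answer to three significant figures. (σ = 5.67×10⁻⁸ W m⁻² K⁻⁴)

T_ss ≈ 415 K

At the subsolar point the surface absorbs S(1−A) and emits σT⁴ per unit area — no factor of 4, since only the local patch is in balance.
T = [3350 × 0.50 / 5.67×10⁻⁸]^(1/4) = (2.95×10¹⁰)^(1/4) = 415 K.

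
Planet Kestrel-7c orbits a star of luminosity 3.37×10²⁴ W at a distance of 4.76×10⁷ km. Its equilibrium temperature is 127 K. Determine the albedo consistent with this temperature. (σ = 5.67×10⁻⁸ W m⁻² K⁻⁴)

d = 4.76×10⁷ km = 4.76×10¹⁰ m.
Flux: S = L/(4πd²) = 3.37×10²⁴/(4π×(4.76×10¹⁰)²) = 118 W m⁻².
From T_eq⁴ = S(1−A)/(4σ): 1−A = 4σT_eq⁴/S.
1−A = 4 × 5.67×10⁻⁸ × (127)⁴ / 118 = 0.498.

A ≈ 0.50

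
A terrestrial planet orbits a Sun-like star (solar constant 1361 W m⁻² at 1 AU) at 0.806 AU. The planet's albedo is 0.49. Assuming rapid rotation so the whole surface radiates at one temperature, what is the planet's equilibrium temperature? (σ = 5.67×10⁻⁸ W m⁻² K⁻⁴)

Flux at 0.806 AU: S = 1361/0.806² = 2100 W m⁻².
Energy balance: absorbed = emitted ⇒ πR²·S(1−A) = 4πR²·σT_eq⁴, so T_eq⁴ = S(1−A)/(4σ).
T_eq = [2100 × 0.51 / (4 × 5.67×10⁻⁸)]^(1/4) = (4.71×10⁹)^(1/4) = 262 K.

T_eq ≈ 262 K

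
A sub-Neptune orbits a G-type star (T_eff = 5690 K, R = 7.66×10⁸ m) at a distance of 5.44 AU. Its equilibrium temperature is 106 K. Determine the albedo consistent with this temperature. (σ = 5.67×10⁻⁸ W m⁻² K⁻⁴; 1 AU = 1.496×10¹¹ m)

d = 5.44 AU = 8.14×10¹¹ m.
L = 4πR_⋆²σT_⋆⁴ = 4π(7.66×10⁸)² × 5.67×10⁻⁸ × (5690)⁴ = 4.38×10²⁶ W.
S = L/(4πd²) = 52.7 W m⁻².
From T_eq⁴ = S(1−A)/(4σ): 1−A = 4σT_eq⁴/S.
1−A = 4 × 5.67×10⁻⁸ × (106)⁴ / 52.7 = 0.544.

A ≈ 0.46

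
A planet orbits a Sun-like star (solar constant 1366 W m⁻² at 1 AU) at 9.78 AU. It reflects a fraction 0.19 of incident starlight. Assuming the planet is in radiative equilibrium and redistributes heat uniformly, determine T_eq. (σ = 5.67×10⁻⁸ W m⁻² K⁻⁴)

T_eq ≈ 84.5 K

Flux at 9.78 AU: S = 1366/9.78² = 14.3 W m⁻².
Energy balance: absorbed = emitted ⇒ πR²·S(1−A) = 4πR²·σT_eq⁴, so T_eq⁴ = S(1−A)/(4σ).
T_eq = [14.3 × 0.81 / (4 × 5.67×10⁻⁸)]^(1/4) = (5.10×10⁷)^(1/4) = 84.5 K.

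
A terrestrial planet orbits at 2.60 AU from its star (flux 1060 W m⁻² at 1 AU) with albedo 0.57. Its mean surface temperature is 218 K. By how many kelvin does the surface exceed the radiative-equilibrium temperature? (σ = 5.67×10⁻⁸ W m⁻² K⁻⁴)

S = 1060/2.60² = 156.8 W m⁻².
T_eq = [S(1−A)/(4σ)]^(1/4) = [156.8×0.43/(4×5.67×10⁻⁸)]^(1/4) = 131.3 K.
ΔT = T_surf − T_eq = 218 − 131.3.

ΔT ≈ 86.7 K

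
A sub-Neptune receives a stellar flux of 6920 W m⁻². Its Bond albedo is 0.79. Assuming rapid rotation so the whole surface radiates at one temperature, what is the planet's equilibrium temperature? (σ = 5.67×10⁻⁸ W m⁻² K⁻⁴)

T_eq ≈ 283 K

Energy balance: absorbed = emitted ⇒ πR²·S(1−A) = 4πR²·σT_eq⁴, so T_eq⁴ = S(1−A)/(4σ).
T_eq = [6920 × 0.21 / (4 × 5.67×10⁻⁸)]^(1/4) = (6.41×10⁹)^(1/4) = 283 K.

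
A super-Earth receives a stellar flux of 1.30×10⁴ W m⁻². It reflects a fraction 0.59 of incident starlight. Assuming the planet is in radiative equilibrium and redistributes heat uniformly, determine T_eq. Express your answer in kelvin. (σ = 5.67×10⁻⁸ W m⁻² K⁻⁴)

Energy balance: absorbed = emitted ⇒ πR²·S(1−A) = 4πR²·σT_eq⁴, so T_eq⁴ = S(1−A)/(4σ).
T_eq = [1.30×10⁴ × 0.41 / (4 × 5.67×10⁻⁸)]^(1/4) = (2.35×10¹⁰)^(1/4) = 392 K.

T_eq ≈ 392 K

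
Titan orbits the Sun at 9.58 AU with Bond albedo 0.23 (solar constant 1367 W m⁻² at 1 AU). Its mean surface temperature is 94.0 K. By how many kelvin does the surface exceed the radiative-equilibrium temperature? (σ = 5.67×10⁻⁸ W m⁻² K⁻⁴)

ΔT ≈ 9.7 K

S = 1367/9.58² = 14.89 W m⁻².
T_eq = [S(1−A)/(4σ)]^(1/4) = [14.89×0.77/(4×5.67×10⁻⁸)]^(1/4) = 84.3 K.
ΔT = T_surf − T_eq = 94 − 84.3.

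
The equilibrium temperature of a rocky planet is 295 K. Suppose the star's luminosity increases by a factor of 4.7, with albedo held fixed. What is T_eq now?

T_eq ≈ 434 K

T_eq ∝ L^(1/4) · d^(−1/2).
T′ = 295 × 4.7^(1/4) = 434 K.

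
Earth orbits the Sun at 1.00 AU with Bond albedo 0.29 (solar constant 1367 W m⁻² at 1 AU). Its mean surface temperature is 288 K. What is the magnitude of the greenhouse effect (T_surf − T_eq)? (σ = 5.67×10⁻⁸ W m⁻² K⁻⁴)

S = 1367/1.00² = 1367 W m⁻².
T_eq = [S(1−A)/(4σ)]^(1/4) = [1367×0.71/(4×5.67×10⁻⁸)]^(1/4) = 255.8 K.
ΔT = T_surf − T_eq = 288 − 255.8.

ΔT ≈ 32.2 K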